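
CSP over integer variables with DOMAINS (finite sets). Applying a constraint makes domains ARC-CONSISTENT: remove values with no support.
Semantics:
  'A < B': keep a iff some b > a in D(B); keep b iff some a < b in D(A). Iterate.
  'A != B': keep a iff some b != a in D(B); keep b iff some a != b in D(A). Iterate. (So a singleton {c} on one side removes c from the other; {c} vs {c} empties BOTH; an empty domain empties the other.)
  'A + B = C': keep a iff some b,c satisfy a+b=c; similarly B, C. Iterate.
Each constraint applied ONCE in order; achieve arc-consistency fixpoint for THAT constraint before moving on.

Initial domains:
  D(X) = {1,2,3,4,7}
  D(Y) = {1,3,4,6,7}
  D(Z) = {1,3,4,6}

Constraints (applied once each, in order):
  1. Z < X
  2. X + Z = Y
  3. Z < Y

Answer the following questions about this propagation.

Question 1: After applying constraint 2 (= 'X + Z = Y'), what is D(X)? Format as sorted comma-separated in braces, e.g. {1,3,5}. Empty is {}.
Answer: {2,3,4}

Derivation:
Constraint 1 (Z < X) on D(Z)={1,3,4,6} D(X)={1,2,3,4,7}: X {1,2,3,4,7}->{2,3,4,7}
Constraint 2 (X + Z = Y) on D(X)={2,3,4,7} D(Z)={1,3,4,6} D(Y)={1,3,4,6,7}: X {2,3,4,7}->{2,3,4}; Z {1,3,4,6}->{1,3,4}; Y {1,3,4,6,7}->{3,4,6,7}
So after constraint 2: D(X) = {2,3,4}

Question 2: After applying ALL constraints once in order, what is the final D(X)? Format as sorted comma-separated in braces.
Constraint 1 (Z < X) on D(Z)={1,3,4,6} D(X)={1,2,3,4,7}: X {1,2,3,4,7}->{2,3,4,7}
Constraint 2 (X + Z = Y) on D(X)={2,3,4,7} D(Z)={1,3,4,6} D(Y)={1,3,4,6,7}: X {2,3,4,7}->{2,3,4}; Z {1,3,4,6}->{1,3,4}; Y {1,3,4,6,7}->{3,4,6,7}
Constraint 3 (Z < Y) on D(Z)={1,3,4} D(Y)={3,4,6,7}: no change
So after all 3 constraints: D(X) = {2,3,4}

Answer: {2,3,4}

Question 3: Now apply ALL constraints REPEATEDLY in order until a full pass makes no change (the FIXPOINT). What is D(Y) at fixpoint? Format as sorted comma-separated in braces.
Answer: {3,4,6,7}

Derivation:
pass 0 (initial): D(Y)={1,3,4,6,7}
pass 1: X {1,2,3,4,7}->{2,3,4}; Y {1,3,4,6,7}->{3,4,6,7}; Z {1,3,4,6}->{1,3,4}
pass 2: Z {1,3,4}->{1,3}
pass 3: no change
Fixpoint after 3 passes: D(Y) = {3,4,6,7}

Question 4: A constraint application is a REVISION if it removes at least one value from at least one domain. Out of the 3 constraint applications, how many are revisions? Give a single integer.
Answer: 2

Derivation:
Constraint 1 (Z < X) on D(Z)={1,3,4,6} D(X)={1,2,3,4,7}: X {1,2,3,4,7}->{2,3,4,7} => REVISION
Constraint 2 (X + Z = Y) on D(X)={2,3,4,7} D(Z)={1,3,4,6} D(Y)={1,3,4,6,7}: X {2,3,4,7}->{2,3,4}; Z {1,3,4,6}->{1,3,4}; Y {1,3,4,6,7}->{3,4,6,7} => REVISION
Constraint 3 (Z < Y) on D(Z)={1,3,4} D(Y)={3,4,6,7}: no change => not a revision
Total revisions = 2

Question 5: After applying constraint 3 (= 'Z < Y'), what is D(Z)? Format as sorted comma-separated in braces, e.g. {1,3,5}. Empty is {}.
Constraint 1 (Z < X) on D(Z)={1,3,4,6} D(X)={1,2,3,4,7}: X {1,2,3,4,7}->{2,3,4,7}
Constraint 2 (X + Z = Y) on D(X)={2,3,4,7} D(Z)={1,3,4,6} D(Y)={1,3,4,6,7}: X {2,3,4,7}->{2,3,4}; Z {1,3,4,6}->{1,3,4}; Y {1,3,4,6,7}->{3,4,6,7}
Constraint 3 (Z < Y) on D(Z)={1,3,4} D(Y)={3,4,6,7}: no change
So after constraint 3: D(Z) = {1,3,4}

Answer: {1,3,4}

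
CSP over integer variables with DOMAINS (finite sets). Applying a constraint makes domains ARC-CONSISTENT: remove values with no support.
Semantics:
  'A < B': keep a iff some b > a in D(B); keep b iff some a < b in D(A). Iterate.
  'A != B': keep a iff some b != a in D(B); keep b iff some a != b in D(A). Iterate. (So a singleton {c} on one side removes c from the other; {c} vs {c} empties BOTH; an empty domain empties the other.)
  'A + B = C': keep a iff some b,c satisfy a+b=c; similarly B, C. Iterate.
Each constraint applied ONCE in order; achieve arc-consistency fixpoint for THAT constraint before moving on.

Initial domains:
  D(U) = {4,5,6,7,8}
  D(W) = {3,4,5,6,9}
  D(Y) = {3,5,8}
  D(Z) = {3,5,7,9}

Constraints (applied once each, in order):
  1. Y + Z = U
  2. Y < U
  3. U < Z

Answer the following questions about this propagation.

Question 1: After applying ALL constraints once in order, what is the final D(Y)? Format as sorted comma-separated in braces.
Constraint 1 (Y + Z = U) on D(Y)={3,5,8} D(Z)={3,5,7,9} D(U)={4,5,6,7,8}: Y {3,5,8}->{3,5}; Z {3,5,7,9}->{3,5}; U {4,5,6,7,8}->{6,8}
Constraint 2 (Y < U) on D(Y)={3,5} D(U)={6,8}: no change
Constraint 3 (U < Z) on D(U)={6,8} D(Z)={3,5}: U {6,8}->{}; Z {3,5}->{}
So after all 3 constraints: D(Y) = {3,5}

Answer: {3,5}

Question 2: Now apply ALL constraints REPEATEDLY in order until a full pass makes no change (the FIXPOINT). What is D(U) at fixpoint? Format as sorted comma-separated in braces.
pass 0 (initial): D(U)={4,5,6,7,8}
pass 1: U {4,5,6,7,8}->{}; Y {3,5,8}->{3,5}; Z {3,5,7,9}->{}
pass 2: Y {3,5}->{}
pass 3: no change
Fixpoint after 3 passes: D(U) = {}

Answer: {}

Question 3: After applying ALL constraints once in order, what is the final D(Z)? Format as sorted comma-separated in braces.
Constraint 1 (Y + Z = U) on D(Y)={3,5,8} D(Z)={3,5,7,9} D(U)={4,5,6,7,8}: Y {3,5,8}->{3,5}; Z {3,5,7,9}->{3,5}; U {4,5,6,7,8}->{6,8}
Constraint 2 (Y < U) on D(Y)={3,5} D(U)={6,8}: no change
Constraint 3 (U < Z) on D(U)={6,8} D(Z)={3,5}: U {6,8}->{}; Z {3,5}->{}
So after all 3 constraints: D(Z) = {}

Answer: {}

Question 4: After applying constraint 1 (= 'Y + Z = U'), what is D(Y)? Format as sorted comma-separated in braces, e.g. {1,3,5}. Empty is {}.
Answer: {3,5}

Derivation:
Constraint 1 (Y + Z = U) on D(Y)={3,5,8} D(Z)={3,5,7,9} D(U)={4,5,6,7,8}: Y {3,5,8}->{3,5}; Z {3,5,7,9}->{3,5}; U {4,5,6,7,8}->{6,8}
So after constraint 1: D(Y) = {3,5}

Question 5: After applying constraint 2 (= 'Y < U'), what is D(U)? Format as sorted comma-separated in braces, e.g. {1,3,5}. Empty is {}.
Constraint 1 (Y + Z = U) on D(Y)={3,5,8} D(Z)={3,5,7,9} D(U)={4,5,6,7,8}: Y {3,5,8}->{3,5}; Z {3,5,7,9}->{3,5}; U {4,5,6,7,8}->{6,8}
Constraint 2 (Y < U) on D(Y)={3,5} D(U)={6,8}: no change
So after constraint 2: D(U) = {6,8}

Answer: {6,8}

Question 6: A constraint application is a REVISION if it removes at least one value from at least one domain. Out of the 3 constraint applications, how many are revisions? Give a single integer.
Constraint 1 (Y + Z = U) on D(Y)={3,5,8} D(Z)={3,5,7,9} D(U)={4,5,6,7,8}: Y {3,5,8}->{3,5}; Z {3,5,7,9}->{3,5}; U {4,5,6,7,8}->{6,8} => REVISION
Constraint 2 (Y < U) on D(Y)={3,5} D(U)={6,8}: no change => not a revision
Constraint 3 (U < Z) on D(U)={6,8} D(Z)={3,5}: U {6,8}->{}; Z {3,5}->{} => REVISION
Total revisions = 2

Answer: 2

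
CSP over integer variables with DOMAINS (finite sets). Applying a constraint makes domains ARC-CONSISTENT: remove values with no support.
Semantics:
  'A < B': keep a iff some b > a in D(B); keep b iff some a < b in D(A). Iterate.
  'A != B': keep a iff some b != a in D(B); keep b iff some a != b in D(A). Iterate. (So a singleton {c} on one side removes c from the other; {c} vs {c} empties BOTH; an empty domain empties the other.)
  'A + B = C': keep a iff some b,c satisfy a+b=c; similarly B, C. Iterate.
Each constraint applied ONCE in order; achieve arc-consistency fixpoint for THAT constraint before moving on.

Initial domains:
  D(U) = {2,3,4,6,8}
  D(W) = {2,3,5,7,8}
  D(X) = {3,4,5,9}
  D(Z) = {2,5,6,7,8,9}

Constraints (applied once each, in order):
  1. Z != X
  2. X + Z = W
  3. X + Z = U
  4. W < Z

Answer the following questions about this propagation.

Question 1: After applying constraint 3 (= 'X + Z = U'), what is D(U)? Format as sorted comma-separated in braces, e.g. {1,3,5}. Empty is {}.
Answer: {8}

Derivation:
Constraint 1 (Z != X) on D(Z)={2,5,6,7,8,9} D(X)={3,4,5,9}: no change
Constraint 2 (X + Z = W) on D(X)={3,4,5,9} D(Z)={2,5,6,7,8,9} D(W)={2,3,5,7,8}: X {3,4,5,9}->{3,5}; Z {2,5,6,7,8,9}->{2,5}; W {2,3,5,7,8}->{5,7,8}
Constraint 3 (X + Z = U) on D(X)={3,5} D(Z)={2,5} D(U)={2,3,4,6,8}: X {3,5}->{3}; Z {2,5}->{5}; U {2,3,4,6,8}->{8}
So after constraint 3: D(U) = {8}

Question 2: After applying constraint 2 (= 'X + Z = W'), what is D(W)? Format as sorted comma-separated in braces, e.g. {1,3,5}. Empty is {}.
Constraint 1 (Z != X) on D(Z)={2,5,6,7,8,9} D(X)={3,4,5,9}: no change
Constraint 2 (X + Z = W) on D(X)={3,4,5,9} D(Z)={2,5,6,7,8,9} D(W)={2,3,5,7,8}: X {3,4,5,9}->{3,5}; Z {2,5,6,7,8,9}->{2,5}; W {2,3,5,7,8}->{5,7,8}
So after constraint 2: D(W) = {5,7,8}

Answer: {5,7,8}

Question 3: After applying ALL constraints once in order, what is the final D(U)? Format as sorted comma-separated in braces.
Constraint 1 (Z != X) on D(Z)={2,5,6,7,8,9} D(X)={3,4,5,9}: no change
Constraint 2 (X + Z = W) on D(X)={3,4,5,9} D(Z)={2,5,6,7,8,9} D(W)={2,3,5,7,8}: X {3,4,5,9}->{3,5}; Z {2,5,6,7,8,9}->{2,5}; W {2,3,5,7,8}->{5,7,8}
Constraint 3 (X + Z = U) on D(X)={3,5} D(Z)={2,5} D(U)={2,3,4,6,8}: X {3,5}->{3}; Z {2,5}->{5}; U {2,3,4,6,8}->{8}
Constraint 4 (W < Z) on D(W)={5,7,8} D(Z)={5}: W {5,7,8}->{}; Z {5}->{}
So after all 4 constraints: D(U) = {8}

Answer: {8}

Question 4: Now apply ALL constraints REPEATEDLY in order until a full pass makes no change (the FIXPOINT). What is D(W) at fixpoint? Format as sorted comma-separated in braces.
pass 0 (initial): D(W)={2,3,5,7,8}
pass 1: U {2,3,4,6,8}->{8}; W {2,3,5,7,8}->{}; X {3,4,5,9}->{3}; Z {2,5,6,7,8,9}->{}
pass 2: U {8}->{}; X {3}->{}
pass 3: no change
Fixpoint after 3 passes: D(W) = {}

Answer: {}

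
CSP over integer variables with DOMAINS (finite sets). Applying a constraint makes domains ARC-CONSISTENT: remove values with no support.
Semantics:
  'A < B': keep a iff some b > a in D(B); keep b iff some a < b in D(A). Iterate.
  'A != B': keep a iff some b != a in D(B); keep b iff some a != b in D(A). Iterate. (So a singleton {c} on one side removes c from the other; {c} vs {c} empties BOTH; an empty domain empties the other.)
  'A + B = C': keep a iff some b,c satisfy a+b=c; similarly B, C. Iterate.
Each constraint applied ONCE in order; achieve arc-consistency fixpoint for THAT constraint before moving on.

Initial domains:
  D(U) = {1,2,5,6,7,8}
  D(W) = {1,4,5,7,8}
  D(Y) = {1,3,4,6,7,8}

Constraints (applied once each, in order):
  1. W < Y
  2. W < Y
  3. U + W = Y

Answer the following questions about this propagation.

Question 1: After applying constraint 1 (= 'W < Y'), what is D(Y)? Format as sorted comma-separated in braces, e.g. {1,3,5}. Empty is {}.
Constraint 1 (W < Y) on D(W)={1,4,5,7,8} D(Y)={1,3,4,6,7,8}: W {1,4,5,7,8}->{1,4,5,7}; Y {1,3,4,6,7,8}->{3,4,6,7,8}
So after constraint 1: D(Y) = {3,4,6,7,8}

Answer: {3,4,6,7,8}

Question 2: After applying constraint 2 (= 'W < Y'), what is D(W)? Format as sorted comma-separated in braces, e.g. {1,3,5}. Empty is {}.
Answer: {1,4,5,7}

Derivation:
Constraint 1 (W < Y) on D(W)={1,4,5,7,8} D(Y)={1,3,4,6,7,8}: W {1,4,5,7,8}->{1,4,5,7}; Y {1,3,4,6,7,8}->{3,4,6,7,8}
Constraint 2 (W < Y) on D(W)={1,4,5,7} D(Y)={3,4,6,7,8}: no change
So after constraint 2: D(W) = {1,4,5,7}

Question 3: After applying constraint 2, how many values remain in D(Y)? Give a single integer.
Constraint 1 (W < Y) on D(W)={1,4,5,7,8} D(Y)={1,3,4,6,7,8}: W {1,4,5,7,8}->{1,4,5,7}; Y {1,3,4,6,7,8}->{3,4,6,7,8}
Constraint 2 (W < Y) on D(W)={1,4,5,7} D(Y)={3,4,6,7,8}: no change
So after constraint 2: D(Y)={3,4,6,7,8}, size = 5

Answer: 5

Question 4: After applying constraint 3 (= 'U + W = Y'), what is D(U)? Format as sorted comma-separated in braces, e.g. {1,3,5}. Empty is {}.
Answer: {1,2,5,6,7}

Derivation:
Constraint 1 (W < Y) on D(W)={1,4,5,7,8} D(Y)={1,3,4,6,7,8}: W {1,4,5,7,8}->{1,4,5,7}; Y {1,3,4,6,7,8}->{3,4,6,7,8}
Constraint 2 (W < Y) on D(W)={1,4,5,7} D(Y)={3,4,6,7,8}: no change
Constraint 3 (U + W = Y) on D(U)={1,2,5,6,7,8} D(W)={1,4,5,7} D(Y)={3,4,6,7,8}: U {1,2,5,6,7,8}->{1,2,5,6,7}; Y {3,4,6,7,8}->{3,6,7,8}
So after constraint 3: D(U) = {1,2,5,6,7}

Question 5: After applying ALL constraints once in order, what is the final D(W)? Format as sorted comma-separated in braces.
Answer: {1,4,5,7}

Derivation:
Constraint 1 (W < Y) on D(W)={1,4,5,7,8} D(Y)={1,3,4,6,7,8}: W {1,4,5,7,8}->{1,4,5,7}; Y {1,3,4,6,7,8}->{3,4,6,7,8}
Constraint 2 (W < Y) on D(W)={1,4,5,7} D(Y)={3,4,6,7,8}: no change
Constraint 3 (U + W = Y) on D(U)={1,2,5,6,7,8} D(W)={1,4,5,7} D(Y)={3,4,6,7,8}: U {1,2,5,6,7,8}->{1,2,5,6,7}; Y {3,4,6,7,8}->{3,6,7,8}
So after all 3 constraints: D(W) = {1,4,5,7}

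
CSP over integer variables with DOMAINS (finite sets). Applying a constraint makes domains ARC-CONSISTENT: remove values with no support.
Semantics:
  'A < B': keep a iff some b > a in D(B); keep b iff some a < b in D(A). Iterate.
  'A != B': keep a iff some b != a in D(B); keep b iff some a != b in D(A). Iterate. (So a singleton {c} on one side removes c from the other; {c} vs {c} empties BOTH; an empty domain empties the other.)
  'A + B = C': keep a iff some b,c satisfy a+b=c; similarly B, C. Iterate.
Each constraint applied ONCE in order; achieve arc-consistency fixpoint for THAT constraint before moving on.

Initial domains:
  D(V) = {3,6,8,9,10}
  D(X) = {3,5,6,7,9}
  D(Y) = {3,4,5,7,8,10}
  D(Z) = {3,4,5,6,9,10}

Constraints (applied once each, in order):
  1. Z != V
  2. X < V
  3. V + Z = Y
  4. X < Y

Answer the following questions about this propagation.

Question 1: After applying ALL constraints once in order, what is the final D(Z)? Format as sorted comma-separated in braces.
Answer: {4}

Derivation:
Constraint 1 (Z != V) on D(Z)={3,4,5,6,9,10} D(V)={3,6,8,9,10}: no change
Constraint 2 (X < V) on D(X)={3,5,6,7,9} D(V)={3,6,8,9,10}: V {3,6,8,9,10}->{6,8,9,10}
Constraint 3 (V + Z = Y) on D(V)={6,8,9,10} D(Z)={3,4,5,6,9,10} D(Y)={3,4,5,7,8,10}: V {6,8,9,10}->{6}; Z {3,4,5,6,9,10}->{4}; Y {3,4,5,7,8,10}->{10}
Constraint 4 (X < Y) on D(X)={3,5,6,7,9} D(Y)={10}: no change
So after all 4 constraints: D(Z) = {4}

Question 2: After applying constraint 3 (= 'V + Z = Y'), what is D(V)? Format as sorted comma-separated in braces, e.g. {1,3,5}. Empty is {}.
Constraint 1 (Z != V) on D(Z)={3,4,5,6,9,10} D(V)={3,6,8,9,10}: no change
Constraint 2 (X < V) on D(X)={3,5,6,7,9} D(V)={3,6,8,9,10}: V {3,6,8,9,10}->{6,8,9,10}
Constraint 3 (V + Z = Y) on D(V)={6,8,9,10} D(Z)={3,4,5,6,9,10} D(Y)={3,4,5,7,8,10}: V {6,8,9,10}->{6}; Z {3,4,5,6,9,10}->{4}; Y {3,4,5,7,8,10}->{10}
So after constraint 3: D(V) = {6}

Answer: {6}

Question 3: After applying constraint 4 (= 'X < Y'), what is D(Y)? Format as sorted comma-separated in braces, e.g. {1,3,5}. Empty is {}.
Constraint 1 (Z != V) on D(Z)={3,4,5,6,9,10} D(V)={3,6,8,9,10}: no change
Constraint 2 (X < V) on D(X)={3,5,6,7,9} D(V)={3,6,8,9,10}: V {3,6,8,9,10}->{6,8,9,10}
Constraint 3 (V + Z = Y) on D(V)={6,8,9,10} D(Z)={3,4,5,6,9,10} D(Y)={3,4,5,7,8,10}: V {6,8,9,10}->{6}; Z {3,4,5,6,9,10}->{4}; Y {3,4,5,7,8,10}->{10}
Constraint 4 (X < Y) on D(X)={3,5,6,7,9} D(Y)={10}: no change
So after constraint 4: D(Y) = {10}

Answer: {10}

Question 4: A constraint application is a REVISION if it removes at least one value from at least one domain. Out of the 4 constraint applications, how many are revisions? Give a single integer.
Answer: 2

Derivation:
Constraint 1 (Z != V) on D(Z)={3,4,5,6,9,10} D(V)={3,6,8,9,10}: no change => not a revision
Constraint 2 (X < V) on D(X)={3,5,6,7,9} D(V)={3,6,8,9,10}: V {3,6,8,9,10}->{6,8,9,10} => REVISION
Constraint 3 (V + Z = Y) on D(V)={6,8,9,10} D(Z)={3,4,5,6,9,10} D(Y)={3,4,5,7,8,10}: V {6,8,9,10}->{6}; Z {3,4,5,6,9,10}->{4}; Y {3,4,5,7,8,10}->{10} => REVISION
Constraint 4 (X < Y) on D(X)={3,5,6,7,9} D(Y)={10}: no change => not a revision
Total revisions = 2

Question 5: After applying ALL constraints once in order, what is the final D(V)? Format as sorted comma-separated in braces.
Answer: {6}

Derivation:
Constraint 1 (Z != V) on D(Z)={3,4,5,6,9,10} D(V)={3,6,8,9,10}: no change
Constraint 2 (X < V) on D(X)={3,5,6,7,9} D(V)={3,6,8,9,10}: V {3,6,8,9,10}->{6,8,9,10}
Constraint 3 (V + Z = Y) on D(V)={6,8,9,10} D(Z)={3,4,5,6,9,10} D(Y)={3,4,5,7,8,10}: V {6,8,9,10}->{6}; Z {3,4,5,6,9,10}->{4}; Y {3,4,5,7,8,10}->{10}
Constraint 4 (X < Y) on D(X)={3,5,6,7,9} D(Y)={10}: no change
So after all 4 constraints: D(V) = {6}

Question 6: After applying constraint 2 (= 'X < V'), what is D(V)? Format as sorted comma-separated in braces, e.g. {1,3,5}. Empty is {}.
Answer: {6,8,9,10}

Derivation:
Constraint 1 (Z != V) on D(Z)={3,4,5,6,9,10} D(V)={3,6,8,9,10}: no change
Constraint 2 (X < V) on D(X)={3,5,6,7,9} D(V)={3,6,8,9,10}: V {3,6,8,9,10}->{6,8,9,10}
So after constraint 2: D(V) = {6,8,9,10}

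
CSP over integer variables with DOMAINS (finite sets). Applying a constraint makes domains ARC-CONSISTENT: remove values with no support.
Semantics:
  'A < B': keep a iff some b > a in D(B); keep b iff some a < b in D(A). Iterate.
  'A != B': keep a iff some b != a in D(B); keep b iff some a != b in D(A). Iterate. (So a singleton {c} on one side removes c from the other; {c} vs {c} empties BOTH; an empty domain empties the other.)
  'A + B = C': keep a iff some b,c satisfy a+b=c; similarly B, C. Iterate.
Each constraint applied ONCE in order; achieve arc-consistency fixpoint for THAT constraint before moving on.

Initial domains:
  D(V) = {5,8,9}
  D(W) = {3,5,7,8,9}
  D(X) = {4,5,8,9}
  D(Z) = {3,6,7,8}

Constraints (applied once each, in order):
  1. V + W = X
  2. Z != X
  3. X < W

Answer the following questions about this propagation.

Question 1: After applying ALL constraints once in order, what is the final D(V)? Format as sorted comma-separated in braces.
Constraint 1 (V + W = X) on D(V)={5,8,9} D(W)={3,5,7,8,9} D(X)={4,5,8,9}: V {5,8,9}->{5}; W {3,5,7,8,9}->{3}; X {4,5,8,9}->{8}
Constraint 2 (Z != X) on D(Z)={3,6,7,8} D(X)={8}: Z {3,6,7,8}->{3,6,7}
Constraint 3 (X < W) on D(X)={8} D(W)={3}: X {8}->{}; W {3}->{}
So after all 3 constraints: D(V) = {5}

Answer: {5}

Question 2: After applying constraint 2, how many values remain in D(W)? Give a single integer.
Constraint 1 (V + W = X) on D(V)={5,8,9} D(W)={3,5,7,8,9} D(X)={4,5,8,9}: V {5,8,9}->{5}; W {3,5,7,8,9}->{3}; X {4,5,8,9}->{8}
Constraint 2 (Z != X) on D(Z)={3,6,7,8} D(X)={8}: Z {3,6,7,8}->{3,6,7}
So after constraint 2: D(W)={3}, size = 1

Answer: 1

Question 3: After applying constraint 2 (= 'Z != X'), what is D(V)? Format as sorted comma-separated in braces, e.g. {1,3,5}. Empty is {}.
Answer: {5}

Derivation:
Constraint 1 (V + W = X) on D(V)={5,8,9} D(W)={3,5,7,8,9} D(X)={4,5,8,9}: V {5,8,9}->{5}; W {3,5,7,8,9}->{3}; X {4,5,8,9}->{8}
Constraint 2 (Z != X) on D(Z)={3,6,7,8} D(X)={8}: Z {3,6,7,8}->{3,6,7}
So after constraint 2: D(V) = {5}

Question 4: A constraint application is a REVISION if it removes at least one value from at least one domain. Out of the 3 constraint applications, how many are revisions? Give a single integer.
Constraint 1 (V + W = X) on D(V)={5,8,9} D(W)={3,5,7,8,9} D(X)={4,5,8,9}: V {5,8,9}->{5}; W {3,5,7,8,9}->{3}; X {4,5,8,9}->{8} => REVISION
Constraint 2 (Z != X) on D(Z)={3,6,7,8} D(X)={8}: Z {3,6,7,8}->{3,6,7} => REVISION
Constraint 3 (X < W) on D(X)={8} D(W)={3}: X {8}->{}; W {3}->{} => REVISION
Total revisions = 3

Answer: 3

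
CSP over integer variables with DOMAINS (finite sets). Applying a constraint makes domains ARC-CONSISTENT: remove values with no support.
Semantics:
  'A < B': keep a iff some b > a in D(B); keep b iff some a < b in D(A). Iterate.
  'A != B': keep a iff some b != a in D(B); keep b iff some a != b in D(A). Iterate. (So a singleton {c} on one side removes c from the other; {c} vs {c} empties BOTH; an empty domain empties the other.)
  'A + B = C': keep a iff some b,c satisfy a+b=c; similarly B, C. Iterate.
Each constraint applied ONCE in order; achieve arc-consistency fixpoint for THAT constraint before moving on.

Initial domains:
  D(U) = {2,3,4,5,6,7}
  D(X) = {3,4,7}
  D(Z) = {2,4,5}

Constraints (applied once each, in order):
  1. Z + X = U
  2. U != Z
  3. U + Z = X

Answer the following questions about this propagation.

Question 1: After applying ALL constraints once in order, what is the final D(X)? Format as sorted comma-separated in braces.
Constraint 1 (Z + X = U) on D(Z)={2,4,5} D(X)={3,4,7} D(U)={2,3,4,5,6,7}: Z {2,4,5}->{2,4}; X {3,4,7}->{3,4}; U {2,3,4,5,6,7}->{5,6,7}
Constraint 2 (U != Z) on D(U)={5,6,7} D(Z)={2,4}: no change
Constraint 3 (U + Z = X) on D(U)={5,6,7} D(Z)={2,4} D(X)={3,4}: U {5,6,7}->{}; Z {2,4}->{}; X {3,4}->{}
So after all 3 constraints: D(X) = {}

Answer: {}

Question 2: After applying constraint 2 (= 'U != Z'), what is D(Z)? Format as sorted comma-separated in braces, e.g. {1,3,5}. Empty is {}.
Constraint 1 (Z + X = U) on D(Z)={2,4,5} D(X)={3,4,7} D(U)={2,3,4,5,6,7}: Z {2,4,5}->{2,4}; X {3,4,7}->{3,4}; U {2,3,4,5,6,7}->{5,6,7}
Constraint 2 (U != Z) on D(U)={5,6,7} D(Z)={2,4}: no change
So after constraint 2: D(Z) = {2,4}

Answer: {2,4}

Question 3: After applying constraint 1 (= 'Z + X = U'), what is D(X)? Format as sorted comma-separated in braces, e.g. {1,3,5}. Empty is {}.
Constraint 1 (Z + X = U) on D(Z)={2,4,5} D(X)={3,4,7} D(U)={2,3,4,5,6,7}: Z {2,4,5}->{2,4}; X {3,4,7}->{3,4}; U {2,3,4,5,6,7}->{5,6,7}
So after constraint 1: D(X) = {3,4}

Answer: {3,4}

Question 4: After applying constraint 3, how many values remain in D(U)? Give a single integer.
Constraint 1 (Z + X = U) on D(Z)={2,4,5} D(X)={3,4,7} D(U)={2,3,4,5,6,7}: Z {2,4,5}->{2,4}; X {3,4,7}->{3,4}; U {2,3,4,5,6,7}->{5,6,7}
Constraint 2 (U != Z) on D(U)={5,6,7} D(Z)={2,4}: no change
Constraint 3 (U + Z = X) on D(U)={5,6,7} D(Z)={2,4} D(X)={3,4}: U {5,6,7}->{}; Z {2,4}->{}; X {3,4}->{}
So after constraint 3: D(U)={}, size = 0

Answer: 0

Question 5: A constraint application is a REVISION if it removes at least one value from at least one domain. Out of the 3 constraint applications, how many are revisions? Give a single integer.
Constraint 1 (Z + X = U) on D(Z)={2,4,5} D(X)={3,4,7} D(U)={2,3,4,5,6,7}: Z {2,4,5}->{2,4}; X {3,4,7}->{3,4}; U {2,3,4,5,6,7}->{5,6,7} => REVISION
Constraint 2 (U != Z) on D(U)={5,6,7} D(Z)={2,4}: no change => not a revision
Constraint 3 (U + Z = X) on D(U)={5,6,7} D(Z)={2,4} D(X)={3,4}: U {5,6,7}->{}; Z {2,4}->{}; X {3,4}->{} => REVISION
Total revisions = 2

Answer: 2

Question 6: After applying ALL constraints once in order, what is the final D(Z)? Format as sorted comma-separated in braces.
Constraint 1 (Z + X = U) on D(Z)={2,4,5} D(X)={3,4,7} D(U)={2,3,4,5,6,7}: Z {2,4,5}->{2,4}; X {3,4,7}->{3,4}; U {2,3,4,5,6,7}->{5,6,7}
Constraint 2 (U != Z) on D(U)={5,6,7} D(Z)={2,4}: no change
Constraint 3 (U + Z = X) on D(U)={5,6,7} D(Z)={2,4} D(X)={3,4}: U {5,6,7}->{}; Z {2,4}->{}; X {3,4}->{}
So after all 3 constraints: D(Z) = {}

Answer: {}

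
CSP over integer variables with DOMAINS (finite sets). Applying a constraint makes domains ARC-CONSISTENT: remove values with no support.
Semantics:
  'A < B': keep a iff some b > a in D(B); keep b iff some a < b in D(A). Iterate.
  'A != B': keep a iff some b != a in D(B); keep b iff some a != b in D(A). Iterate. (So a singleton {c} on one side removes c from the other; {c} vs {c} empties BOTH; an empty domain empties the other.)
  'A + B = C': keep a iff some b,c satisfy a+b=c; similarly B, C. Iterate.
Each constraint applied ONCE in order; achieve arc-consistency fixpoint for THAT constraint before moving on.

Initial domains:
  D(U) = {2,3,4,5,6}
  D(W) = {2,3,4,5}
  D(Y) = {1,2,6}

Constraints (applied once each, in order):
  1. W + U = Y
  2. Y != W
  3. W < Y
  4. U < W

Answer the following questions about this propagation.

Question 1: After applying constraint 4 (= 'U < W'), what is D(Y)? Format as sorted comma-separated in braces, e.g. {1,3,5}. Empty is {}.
Answer: {6}

Derivation:
Constraint 1 (W + U = Y) on D(W)={2,3,4,5} D(U)={2,3,4,5,6} D(Y)={1,2,6}: W {2,3,4,5}->{2,3,4}; U {2,3,4,5,6}->{2,3,4}; Y {1,2,6}->{6}
Constraint 2 (Y != W) on D(Y)={6} D(W)={2,3,4}: no change
Constraint 3 (W < Y) on D(W)={2,3,4} D(Y)={6}: no change
Constraint 4 (U < W) on D(U)={2,3,4} D(W)={2,3,4}: U {2,3,4}->{2,3}; W {2,3,4}->{3,4}
So after constraint 4: D(Y) = {6}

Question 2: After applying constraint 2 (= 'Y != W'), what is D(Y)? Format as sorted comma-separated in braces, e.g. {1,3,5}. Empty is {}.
Answer: {6}

Derivation:
Constraint 1 (W + U = Y) on D(W)={2,3,4,5} D(U)={2,3,4,5,6} D(Y)={1,2,6}: W {2,3,4,5}->{2,3,4}; U {2,3,4,5,6}->{2,3,4}; Y {1,2,6}->{6}
Constraint 2 (Y != W) on D(Y)={6} D(W)={2,3,4}: no change
So after constraint 2: D(Y) = {6}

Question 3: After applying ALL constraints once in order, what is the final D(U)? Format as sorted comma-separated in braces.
Answer: {2,3}

Derivation:
Constraint 1 (W + U = Y) on D(W)={2,3,4,5} D(U)={2,3,4,5,6} D(Y)={1,2,6}: W {2,3,4,5}->{2,3,4}; U {2,3,4,5,6}->{2,3,4}; Y {1,2,6}->{6}
Constraint 2 (Y != W) on D(Y)={6} D(W)={2,3,4}: no change
Constraint 3 (W < Y) on D(W)={2,3,4} D(Y)={6}: no change
Constraint 4 (U < W) on D(U)={2,3,4} D(W)={2,3,4}: U {2,3,4}->{2,3}; W {2,3,4}->{3,4}
So after all 4 constraints: D(U) = {2,3}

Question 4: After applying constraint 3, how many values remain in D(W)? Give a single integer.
Answer: 3

Derivation:
Constraint 1 (W + U = Y) on D(W)={2,3,4,5} D(U)={2,3,4,5,6} D(Y)={1,2,6}: W {2,3,4,5}->{2,3,4}; U {2,3,4,5,6}->{2,3,4}; Y {1,2,6}->{6}
Constraint 2 (Y != W) on D(Y)={6} D(W)={2,3,4}: no change
Constraint 3 (W < Y) on D(W)={2,3,4} D(Y)={6}: no change
So after constraint 3: D(W)={2,3,4}, size = 3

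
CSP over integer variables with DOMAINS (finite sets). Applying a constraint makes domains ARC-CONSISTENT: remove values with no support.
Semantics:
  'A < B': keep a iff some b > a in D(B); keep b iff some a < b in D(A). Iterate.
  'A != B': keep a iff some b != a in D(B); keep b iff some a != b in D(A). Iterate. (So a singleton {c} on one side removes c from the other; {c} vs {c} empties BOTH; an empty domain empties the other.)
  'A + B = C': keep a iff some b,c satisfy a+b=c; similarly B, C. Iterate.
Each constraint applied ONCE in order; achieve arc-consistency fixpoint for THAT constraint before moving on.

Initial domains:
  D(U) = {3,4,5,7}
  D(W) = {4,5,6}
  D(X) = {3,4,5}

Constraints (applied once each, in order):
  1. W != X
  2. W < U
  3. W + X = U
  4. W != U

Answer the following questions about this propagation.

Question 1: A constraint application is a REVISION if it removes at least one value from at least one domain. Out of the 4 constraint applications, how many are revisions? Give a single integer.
Constraint 1 (W != X) on D(W)={4,5,6} D(X)={3,4,5}: no change => not a revision
Constraint 2 (W < U) on D(W)={4,5,6} D(U)={3,4,5,7}: U {3,4,5,7}->{5,7} => REVISION
Constraint 3 (W + X = U) on D(W)={4,5,6} D(X)={3,4,5} D(U)={5,7}: W {4,5,6}->{4}; X {3,4,5}->{3}; U {5,7}->{7} => REVISION
Constraint 4 (W != U) on D(W)={4} D(U)={7}: no change => not a revision
Total revisions = 2

Answer: 2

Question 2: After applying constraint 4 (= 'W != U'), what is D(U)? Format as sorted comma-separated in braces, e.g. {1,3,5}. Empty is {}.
Constraint 1 (W != X) on D(W)={4,5,6} D(X)={3,4,5}: no change
Constraint 2 (W < U) on D(W)={4,5,6} D(U)={3,4,5,7}: U {3,4,5,7}->{5,7}
Constraint 3 (W + X = U) on D(W)={4,5,6} D(X)={3,4,5} D(U)={5,7}: W {4,5,6}->{4}; X {3,4,5}->{3}; U {5,7}->{7}
Constraint 4 (W != U) on D(W)={4} D(U)={7}: no change
So after constraint 4: D(U) = {7}

Answer: {7}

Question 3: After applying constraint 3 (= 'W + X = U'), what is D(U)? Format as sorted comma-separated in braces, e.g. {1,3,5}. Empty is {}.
Answer: {7}

Derivation:
Constraint 1 (W != X) on D(W)={4,5,6} D(X)={3,4,5}: no change
Constraint 2 (W < U) on D(W)={4,5,6} D(U)={3,4,5,7}: U {3,4,5,7}->{5,7}
Constraint 3 (W + X = U) on D(W)={4,5,6} D(X)={3,4,5} D(U)={5,7}: W {4,5,6}->{4}; X {3,4,5}->{3}; U {5,7}->{7}
So after constraint 3: D(U) = {7}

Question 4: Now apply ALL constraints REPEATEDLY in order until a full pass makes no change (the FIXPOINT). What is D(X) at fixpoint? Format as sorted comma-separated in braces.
pass 0 (initial): D(X)={3,4,5}
pass 1: U {3,4,5,7}->{7}; W {4,5,6}->{4}; X {3,4,5}->{3}
pass 2: no change
Fixpoint after 2 passes: D(X) = {3}

Answer: {3}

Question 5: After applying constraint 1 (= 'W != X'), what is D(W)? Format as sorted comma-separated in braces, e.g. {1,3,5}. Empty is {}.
Answer: {4,5,6}

Derivation:
Constraint 1 (W != X) on D(W)={4,5,6} D(X)={3,4,5}: no change
So after constraint 1: D(W) = {4,5,6}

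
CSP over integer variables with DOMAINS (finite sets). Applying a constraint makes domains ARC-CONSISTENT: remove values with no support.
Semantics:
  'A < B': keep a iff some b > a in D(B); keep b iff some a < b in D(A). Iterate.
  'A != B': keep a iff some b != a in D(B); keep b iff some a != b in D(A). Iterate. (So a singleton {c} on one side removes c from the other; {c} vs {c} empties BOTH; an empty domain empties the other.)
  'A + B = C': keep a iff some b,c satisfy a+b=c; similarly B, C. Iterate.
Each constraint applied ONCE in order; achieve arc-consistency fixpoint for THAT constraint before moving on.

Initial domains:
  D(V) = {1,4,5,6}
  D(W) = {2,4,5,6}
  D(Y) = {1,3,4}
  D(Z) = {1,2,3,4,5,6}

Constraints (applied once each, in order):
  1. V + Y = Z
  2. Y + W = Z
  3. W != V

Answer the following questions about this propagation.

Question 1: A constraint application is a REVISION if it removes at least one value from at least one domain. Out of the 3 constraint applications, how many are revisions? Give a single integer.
Constraint 1 (V + Y = Z) on D(V)={1,4,5,6} D(Y)={1,3,4} D(Z)={1,2,3,4,5,6}: V {1,4,5,6}->{1,4,5}; Z {1,2,3,4,5,6}->{2,4,5,6} => REVISION
Constraint 2 (Y + W = Z) on D(Y)={1,3,4} D(W)={2,4,5,6} D(Z)={2,4,5,6}: W {2,4,5,6}->{2,4,5}; Z {2,4,5,6}->{5,6} => REVISION
Constraint 3 (W != V) on D(W)={2,4,5} D(V)={1,4,5}: no change => not a revision
Total revisions = 2

Answer: 2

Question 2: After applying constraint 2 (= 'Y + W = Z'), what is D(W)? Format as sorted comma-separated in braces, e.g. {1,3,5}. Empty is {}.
Answer: {2,4,5}

Derivation:
Constraint 1 (V + Y = Z) on D(V)={1,4,5,6} D(Y)={1,3,4} D(Z)={1,2,3,4,5,6}: V {1,4,5,6}->{1,4,5}; Z {1,2,3,4,5,6}->{2,4,5,6}
Constraint 2 (Y + W = Z) on D(Y)={1,3,4} D(W)={2,4,5,6} D(Z)={2,4,5,6}: W {2,4,5,6}->{2,4,5}; Z {2,4,5,6}->{5,6}
So after constraint 2: D(W) = {2,4,5}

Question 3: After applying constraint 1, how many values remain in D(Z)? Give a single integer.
Constraint 1 (V + Y = Z) on D(V)={1,4,5,6} D(Y)={1,3,4} D(Z)={1,2,3,4,5,6}: V {1,4,5,6}->{1,4,5}; Z {1,2,3,4,5,6}->{2,4,5,6}
So after constraint 1: D(Z)={2,4,5,6}, size = 4

Answer: 4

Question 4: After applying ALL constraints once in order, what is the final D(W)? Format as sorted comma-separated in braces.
Constraint 1 (V + Y = Z) on D(V)={1,4,5,6} D(Y)={1,3,4} D(Z)={1,2,3,4,5,6}: V {1,4,5,6}->{1,4,5}; Z {1,2,3,4,5,6}->{2,4,5,6}
Constraint 2 (Y + W = Z) on D(Y)={1,3,4} D(W)={2,4,5,6} D(Z)={2,4,5,6}: W {2,4,5,6}->{2,4,5}; Z {2,4,5,6}->{5,6}
Constraint 3 (W != V) on D(W)={2,4,5} D(V)={1,4,5}: no change
So after all 3 constraints: D(W) = {2,4,5}

Answer: {2,4,5}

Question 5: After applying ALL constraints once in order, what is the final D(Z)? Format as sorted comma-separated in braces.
Constraint 1 (V + Y = Z) on D(V)={1,4,5,6} D(Y)={1,3,4} D(Z)={1,2,3,4,5,6}: V {1,4,5,6}->{1,4,5}; Z {1,2,3,4,5,6}->{2,4,5,6}
Constraint 2 (Y + W = Z) on D(Y)={1,3,4} D(W)={2,4,5,6} D(Z)={2,4,5,6}: W {2,4,5,6}->{2,4,5}; Z {2,4,5,6}->{5,6}
Constraint 3 (W != V) on D(W)={2,4,5} D(V)={1,4,5}: no change
So after all 3 constraints: D(Z) = {5,6}

Answer: {5,6}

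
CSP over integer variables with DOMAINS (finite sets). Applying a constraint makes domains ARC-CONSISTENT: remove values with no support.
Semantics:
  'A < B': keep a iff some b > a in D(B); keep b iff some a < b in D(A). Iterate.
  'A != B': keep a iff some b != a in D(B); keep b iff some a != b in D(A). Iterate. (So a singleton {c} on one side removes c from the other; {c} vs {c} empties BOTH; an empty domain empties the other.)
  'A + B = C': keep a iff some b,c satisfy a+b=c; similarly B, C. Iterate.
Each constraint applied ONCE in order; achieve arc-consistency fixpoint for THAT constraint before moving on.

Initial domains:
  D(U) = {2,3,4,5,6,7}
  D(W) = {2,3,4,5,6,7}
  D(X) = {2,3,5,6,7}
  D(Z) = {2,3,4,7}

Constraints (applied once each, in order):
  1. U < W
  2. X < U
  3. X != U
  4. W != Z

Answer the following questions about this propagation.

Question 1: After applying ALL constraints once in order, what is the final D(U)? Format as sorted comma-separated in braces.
Answer: {3,4,5,6}

Derivation:
Constraint 1 (U < W) on D(U)={2,3,4,5,6,7} D(W)={2,3,4,5,6,7}: U {2,3,4,5,6,7}->{2,3,4,5,6}; W {2,3,4,5,6,7}->{3,4,5,6,7}
Constraint 2 (X < U) on D(X)={2,3,5,6,7} D(U)={2,3,4,5,6}: X {2,3,5,6,7}->{2,3,5}; U {2,3,4,5,6}->{3,4,5,6}
Constraint 3 (X != U) on D(X)={2,3,5} D(U)={3,4,5,6}: no change
Constraint 4 (W != Z) on D(W)={3,4,5,6,7} D(Z)={2,3,4,7}: no change
So after all 4 constraints: D(U) = {3,4,5,6}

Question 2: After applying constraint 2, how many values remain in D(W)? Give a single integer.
Answer: 5

Derivation:
Constraint 1 (U < W) on D(U)={2,3,4,5,6,7} D(W)={2,3,4,5,6,7}: U {2,3,4,5,6,7}->{2,3,4,5,6}; W {2,3,4,5,6,7}->{3,4,5,6,7}
Constraint 2 (X < U) on D(X)={2,3,5,6,7} D(U)={2,3,4,5,6}: X {2,3,5,6,7}->{2,3,5}; U {2,3,4,5,6}->{3,4,5,6}
So after constraint 2: D(W)={3,4,5,6,7}, size = 5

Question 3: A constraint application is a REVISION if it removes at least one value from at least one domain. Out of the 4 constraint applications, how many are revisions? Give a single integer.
Answer: 2

Derivation:
Constraint 1 (U < W) on D(U)={2,3,4,5,6,7} D(W)={2,3,4,5,6,7}: U {2,3,4,5,6,7}->{2,3,4,5,6}; W {2,3,4,5,6,7}->{3,4,5,6,7} => REVISION
Constraint 2 (X < U) on D(X)={2,3,5,6,7} D(U)={2,3,4,5,6}: X {2,3,5,6,7}->{2,3,5}; U {2,3,4,5,6}->{3,4,5,6} => REVISION
Constraint 3 (X != U) on D(X)={2,3,5} D(U)={3,4,5,6}: no change => not a revision
Constraint 4 (W != Z) on D(W)={3,4,5,6,7} D(Z)={2,3,4,7}: no change => not a revision
Total revisions = 2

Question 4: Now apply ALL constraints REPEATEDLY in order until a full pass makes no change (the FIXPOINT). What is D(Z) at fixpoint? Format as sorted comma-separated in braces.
pass 0 (initial): D(Z)={2,3,4,7}
pass 1: U {2,3,4,5,6,7}->{3,4,5,6}; W {2,3,4,5,6,7}->{3,4,5,6,7}; X {2,3,5,6,7}->{2,3,5}
pass 2: W {3,4,5,6,7}->{4,5,6,7}
pass 3: no change
Fixpoint after 3 passes: D(Z) = {2,3,4,7}

Answer: {2,3,4,7}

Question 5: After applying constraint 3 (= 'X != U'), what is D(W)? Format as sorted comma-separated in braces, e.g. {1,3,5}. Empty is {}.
Constraint 1 (U < W) on D(U)={2,3,4,5,6,7} D(W)={2,3,4,5,6,7}: U {2,3,4,5,6,7}->{2,3,4,5,6}; W {2,3,4,5,6,7}->{3,4,5,6,7}
Constraint 2 (X < U) on D(X)={2,3,5,6,7} D(U)={2,3,4,5,6}: X {2,3,5,6,7}->{2,3,5}; U {2,3,4,5,6}->{3,4,5,6}
Constraint 3 (X != U) on D(X)={2,3,5} D(U)={3,4,5,6}: no change
So after constraint 3: D(W) = {3,4,5,6,7}

Answer: {3,4,5,6,7}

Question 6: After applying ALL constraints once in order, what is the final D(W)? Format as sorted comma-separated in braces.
Constraint 1 (U < W) on D(U)={2,3,4,5,6,7} D(W)={2,3,4,5,6,7}: U {2,3,4,5,6,7}->{2,3,4,5,6}; W {2,3,4,5,6,7}->{3,4,5,6,7}
Constraint 2 (X < U) on D(X)={2,3,5,6,7} D(U)={2,3,4,5,6}: X {2,3,5,6,7}->{2,3,5}; U {2,3,4,5,6}->{3,4,5,6}
Constraint 3 (X != U) on D(X)={2,3,5} D(U)={3,4,5,6}: no change
Constraint 4 (W != Z) on D(W)={3,4,5,6,7} D(Z)={2,3,4,7}: no change
So after all 4 constraints: D(W) = {3,4,5,6,7}

Answer: {3,4,5,6,7}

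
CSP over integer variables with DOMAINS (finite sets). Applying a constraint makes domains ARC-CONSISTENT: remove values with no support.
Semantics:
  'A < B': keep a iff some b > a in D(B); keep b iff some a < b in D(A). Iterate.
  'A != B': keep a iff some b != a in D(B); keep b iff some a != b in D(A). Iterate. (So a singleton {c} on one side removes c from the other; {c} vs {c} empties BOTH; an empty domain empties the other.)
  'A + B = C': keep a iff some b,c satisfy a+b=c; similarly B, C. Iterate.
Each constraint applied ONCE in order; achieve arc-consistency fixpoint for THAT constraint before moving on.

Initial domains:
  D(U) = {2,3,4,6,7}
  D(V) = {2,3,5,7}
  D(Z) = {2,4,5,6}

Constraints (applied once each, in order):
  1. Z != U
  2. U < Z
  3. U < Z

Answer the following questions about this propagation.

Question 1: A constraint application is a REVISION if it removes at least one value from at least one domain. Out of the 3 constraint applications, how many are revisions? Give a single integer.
Constraint 1 (Z != U) on D(Z)={2,4,5,6} D(U)={2,3,4,6,7}: no change => not a revision
Constraint 2 (U < Z) on D(U)={2,3,4,6,7} D(Z)={2,4,5,6}: U {2,3,4,6,7}->{2,3,4}; Z {2,4,5,6}->{4,5,6} => REVISION
Constraint 3 (U < Z) on D(U)={2,3,4} D(Z)={4,5,6}: no change => not a revision
Total revisions = 1

Answer: 1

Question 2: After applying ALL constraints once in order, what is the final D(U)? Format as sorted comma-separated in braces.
Answer: {2,3,4}

Derivation:
Constraint 1 (Z != U) on D(Z)={2,4,5,6} D(U)={2,3,4,6,7}: no change
Constraint 2 (U < Z) on D(U)={2,3,4,6,7} D(Z)={2,4,5,6}: U {2,3,4,6,7}->{2,3,4}; Z {2,4,5,6}->{4,5,6}
Constraint 3 (U < Z) on D(U)={2,3,4} D(Z)={4,5,6}: no change
So after all 3 constraints: D(U) = {2,3,4}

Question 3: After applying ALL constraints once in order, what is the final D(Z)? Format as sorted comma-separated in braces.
Constraint 1 (Z != U) on D(Z)={2,4,5,6} D(U)={2,3,4,6,7}: no change
Constraint 2 (U < Z) on D(U)={2,3,4,6,7} D(Z)={2,4,5,6}: U {2,3,4,6,7}->{2,3,4}; Z {2,4,5,6}->{4,5,6}
Constraint 3 (U < Z) on D(U)={2,3,4} D(Z)={4,5,6}: no change
So after all 3 constraints: D(Z) = {4,5,6}

Answer: {4,5,6}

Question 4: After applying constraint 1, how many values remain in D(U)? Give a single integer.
Answer: 5

Derivation:
Constraint 1 (Z != U) on D(Z)={2,4,5,6} D(U)={2,3,4,6,7}: no change
So after constraint 1: D(U)={2,3,4,6,7}, size = 5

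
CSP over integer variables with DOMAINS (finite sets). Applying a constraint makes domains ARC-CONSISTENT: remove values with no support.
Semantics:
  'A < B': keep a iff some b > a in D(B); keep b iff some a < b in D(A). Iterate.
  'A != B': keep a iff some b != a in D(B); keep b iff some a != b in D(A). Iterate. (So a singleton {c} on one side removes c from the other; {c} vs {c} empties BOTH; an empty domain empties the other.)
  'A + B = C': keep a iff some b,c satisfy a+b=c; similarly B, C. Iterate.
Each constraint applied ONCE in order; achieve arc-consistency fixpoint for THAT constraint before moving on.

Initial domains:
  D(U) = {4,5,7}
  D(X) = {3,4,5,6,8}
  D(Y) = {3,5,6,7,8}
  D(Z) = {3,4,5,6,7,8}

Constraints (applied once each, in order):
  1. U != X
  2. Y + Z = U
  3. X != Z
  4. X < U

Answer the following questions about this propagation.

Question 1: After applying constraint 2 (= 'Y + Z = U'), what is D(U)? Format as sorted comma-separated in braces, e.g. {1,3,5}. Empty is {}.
Answer: {7}

Derivation:
Constraint 1 (U != X) on D(U)={4,5,7} D(X)={3,4,5,6,8}: no change
Constraint 2 (Y + Z = U) on D(Y)={3,5,6,7,8} D(Z)={3,4,5,6,7,8} D(U)={4,5,7}: Y {3,5,6,7,8}->{3}; Z {3,4,5,6,7,8}->{4}; U {4,5,7}->{7}
So after constraint 2: D(U) = {7}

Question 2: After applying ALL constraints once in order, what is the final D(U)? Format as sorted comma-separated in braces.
Constraint 1 (U != X) on D(U)={4,5,7} D(X)={3,4,5,6,8}: no change
Constraint 2 (Y + Z = U) on D(Y)={3,5,6,7,8} D(Z)={3,4,5,6,7,8} D(U)={4,5,7}: Y {3,5,6,7,8}->{3}; Z {3,4,5,6,7,8}->{4}; U {4,5,7}->{7}
Constraint 3 (X != Z) on D(X)={3,4,5,6,8} D(Z)={4}: X {3,4,5,6,8}->{3,5,6,8}
Constraint 4 (X < U) on D(X)={3,5,6,8} D(U)={7}: X {3,5,6,8}->{3,5,6}
So after all 4 constraints: D(U) = {7}

Answer: {7}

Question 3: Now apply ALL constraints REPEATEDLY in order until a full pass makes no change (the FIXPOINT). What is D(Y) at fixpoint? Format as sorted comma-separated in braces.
pass 0 (initial): D(Y)={3,5,6,7,8}
pass 1: U {4,5,7}->{7}; X {3,4,5,6,8}->{3,5,6}; Y {3,5,6,7,8}->{3}; Z {3,4,5,6,7,8}->{4}
pass 2: no change
Fixpoint after 2 passes: D(Y) = {3}

Answer: {3}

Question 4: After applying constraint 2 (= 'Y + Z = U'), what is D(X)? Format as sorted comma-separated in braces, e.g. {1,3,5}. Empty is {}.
Constraint 1 (U != X) on D(U)={4,5,7} D(X)={3,4,5,6,8}: no change
Constraint 2 (Y + Z = U) on D(Y)={3,5,6,7,8} D(Z)={3,4,5,6,7,8} D(U)={4,5,7}: Y {3,5,6,7,8}->{3}; Z {3,4,5,6,7,8}->{4}; U {4,5,7}->{7}
So after constraint 2: D(X) = {3,4,5,6,8}

Answer: {3,4,5,6,8}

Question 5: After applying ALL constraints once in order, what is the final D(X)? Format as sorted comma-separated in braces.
Answer: {3,5,6}

Derivation:
Constraint 1 (U != X) on D(U)={4,5,7} D(X)={3,4,5,6,8}: no change
Constraint 2 (Y + Z = U) on D(Y)={3,5,6,7,8} D(Z)={3,4,5,6,7,8} D(U)={4,5,7}: Y {3,5,6,7,8}->{3}; Z {3,4,5,6,7,8}->{4}; U {4,5,7}->{7}
Constraint 3 (X != Z) on D(X)={3,4,5,6,8} D(Z)={4}: X {3,4,5,6,8}->{3,5,6,8}
Constraint 4 (X < U) on D(X)={3,5,6,8} D(U)={7}: X {3,5,6,8}->{3,5,6}
So after all 4 constraints: D(X) = {3,5,6}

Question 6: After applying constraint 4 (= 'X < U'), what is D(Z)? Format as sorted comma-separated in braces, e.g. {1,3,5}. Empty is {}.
Constraint 1 (U != X) on D(U)={4,5,7} D(X)={3,4,5,6,8}: no change
Constraint 2 (Y + Z = U) on D(Y)={3,5,6,7,8} D(Z)={3,4,5,6,7,8} D(U)={4,5,7}: Y {3,5,6,7,8}->{3}; Z {3,4,5,6,7,8}->{4}; U {4,5,7}->{7}
Constraint 3 (X != Z) on D(X)={3,4,5,6,8} D(Z)={4}: X {3,4,5,6,8}->{3,5,6,8}
Constraint 4 (X < U) on D(X)={3,5,6,8} D(U)={7}: X {3,5,6,8}->{3,5,6}
So after constraint 4: D(Z) = {4}

Answer: {4}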